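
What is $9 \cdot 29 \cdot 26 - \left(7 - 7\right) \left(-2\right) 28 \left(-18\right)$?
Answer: $6786$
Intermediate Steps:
$9 \cdot 29 \cdot 26 - \left(7 - 7\right) \left(-2\right) 28 \left(-18\right) = 261 \cdot 26 - \left(7 - 7\right) \left(-2\right) 28 \left(-18\right) = 6786 - 0 \left(-2\right) 28 \left(-18\right) = 6786 - 0 \cdot 28 \left(-18\right) = 6786 - 0 \left(-18\right) = 6786 - 0 = 6786 + 0 = 6786$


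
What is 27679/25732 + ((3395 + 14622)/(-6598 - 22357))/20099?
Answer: 16107788385611/14975163135940 ≈ 1.0756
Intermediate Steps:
27679/25732 + ((3395 + 14622)/(-6598 - 22357))/20099 = 27679*(1/25732) + (18017/(-28955))*(1/20099) = 27679/25732 + (18017*(-1/28955))*(1/20099) = 27679/25732 - 18017/28955*1/20099 = 27679/25732 - 18017/581966545 = 16107788385611/14975163135940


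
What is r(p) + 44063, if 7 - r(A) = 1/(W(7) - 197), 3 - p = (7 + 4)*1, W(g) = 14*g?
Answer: 4362931/99 ≈ 44070.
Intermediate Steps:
p = -8 (p = 3 - (7 + 4) = 3 - 11 = -8)
r(A) = 694/99 (r(A) = 7 - 1/(14*7 - 197) = 7 - 1/(98 - 197) = 7 - 1/(-99) = 7 - 1*(-1/99) = 7 + 1/99 = 694/99)
r(p) + 44063 = 694/99 + 44063 = 4362931/99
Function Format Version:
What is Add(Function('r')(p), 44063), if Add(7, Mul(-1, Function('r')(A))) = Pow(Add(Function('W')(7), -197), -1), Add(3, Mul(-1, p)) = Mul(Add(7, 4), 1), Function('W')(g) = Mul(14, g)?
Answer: Rational(4362931, 99) ≈ 44070.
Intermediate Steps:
p = -8 (p = Add(3, Mul(-1, Mul(Add(7, 4), 1))) = Add(3, Mul(-1, Mul(11, 1))) = Add(3, Mul(-1, 11)) = Add(3, -11) = -8)
Function('r')(A) = Rational(694, 99) (Function('r')(A) = Add(7, Mul(-1, Pow(Add(Mul(14, 7), -197), -1))) = Add(7, Mul(-1, Pow(Add(98, -197), -1))) = Add(7, Mul(-1, Pow(-99, -1))) = Add(7, Mul(-1, Rational(-1, 99))) = Add(7, Rational(1, 99)) = Rational(694, 99))
Add(Function('r')(p), 44063) = Add(Rational(694, 99), 44063) = Rational(4362931, 99)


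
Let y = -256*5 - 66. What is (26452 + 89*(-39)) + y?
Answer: 21635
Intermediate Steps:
y = -1346 (y = -64*20 - 66 = -1280 - 66 = -1346)
(26452 + 89*(-39)) + y = (26452 + 89*(-39)) - 1346 = (26452 - 3471) - 1346 = 22981 - 1346 = 21635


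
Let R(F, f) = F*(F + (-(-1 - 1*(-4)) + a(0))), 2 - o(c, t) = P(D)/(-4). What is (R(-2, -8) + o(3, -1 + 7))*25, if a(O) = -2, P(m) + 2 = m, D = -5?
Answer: 1425/4 ≈ 356.25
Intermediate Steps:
P(m) = -2 + m
o(c, t) = ¼ (o(c, t) = 2 - (-2 - 5)/(-4) = 2 - (-7)*(-1)/4 = 2 - 1*7/4 = 2 - 7/4 = ¼)
R(F, f) = F*(-5 + F) (R(F, f) = F*(F + (-(-1 - 1*(-4)) - 2)) = F*(F + (-(-1 + 4) - 2)) = F*(F + (-1*3 - 2)) = F*(F + (-3 - 2)) = F*(F - 5) = F*(-5 + F))
(R(-2, -8) + o(3, -1 + 7))*25 = (-2*(-5 - 2) + ¼)*25 = (-2*(-7) + ¼)*25 = (14 + ¼)*25 = (57/4)*25 = 1425/4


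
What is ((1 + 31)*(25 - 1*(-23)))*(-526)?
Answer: -807936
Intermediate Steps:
((1 + 31)*(25 - 1*(-23)))*(-526) = (32*(25 + 23))*(-526) = (32*48)*(-526) = 1536*(-526) = -807936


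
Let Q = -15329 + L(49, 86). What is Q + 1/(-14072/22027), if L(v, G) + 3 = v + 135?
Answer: -213184683/14072 ≈ -15150.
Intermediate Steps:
L(v, G) = 132 + v (L(v, G) = -3 + (v + 135) = -3 + (135 + v) = 132 + v)
Q = -15148 (Q = -15329 + (132 + 49) = -15329 + 181 = -15148)
Q + 1/(-14072/22027) = -15148 + 1/(-14072/22027) = -15148 - 22027/14072 = -213184683/14072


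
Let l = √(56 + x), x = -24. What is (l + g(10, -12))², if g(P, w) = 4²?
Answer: 288 + 128*√2 ≈ 469.02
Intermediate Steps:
g(P, w) = 16
l = 4*√2 (l = √(56 - 24) = √32 = 4*√2 ≈ 5.6569)
(l + g(10, -12))² = (4*√2 + 16)² = (16 + 4*√2)²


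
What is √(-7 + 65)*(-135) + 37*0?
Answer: -135*√58 ≈ -1028.1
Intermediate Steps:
√(-7 + 65)*(-135) + 37*0 = √58*(-135) + 0 = -135*√58 + 0 = -135*√58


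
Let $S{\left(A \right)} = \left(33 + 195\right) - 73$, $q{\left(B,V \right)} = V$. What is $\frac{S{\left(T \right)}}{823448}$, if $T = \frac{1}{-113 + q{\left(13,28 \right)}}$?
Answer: $\frac{155}{823448} \approx 0.00018823$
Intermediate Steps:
$T = - \frac{1}{85}$ ($T = \frac{1}{-113 + 28} = \frac{1}{-85} = - \frac{1}{85} \approx -0.011765$)
$S{\left(A \right)} = 155$ ($S{\left(A \right)} = 228 - 73 = 155$)
$\frac{S{\left(T \right)}}{823448} = \frac{155}{823448}$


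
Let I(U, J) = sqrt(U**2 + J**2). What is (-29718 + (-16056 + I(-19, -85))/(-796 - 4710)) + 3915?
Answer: -71027631/2753 - sqrt(7586)/5506 ≈ -25800.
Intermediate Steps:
I(U, J) = sqrt(J**2 + U**2)
(-29718 + (-16056 + I(-19, -85))/(-796 - 4710)) + 3915 = (-29718 + (-16056 + sqrt((-85)**2 + (-19)**2))/(-796 - 4710)) + 3915 = (-29718 + (-16056 + sqrt(7225 + 361))/(-5506)) + 3915 = (-29718 + (-16056 + sqrt(7586))*(-1/5506)) + 3915 = (-29718 + (8028/2753 - sqrt(7586)/5506)) + 3915 = (-81805626/2753 - sqrt(7586)/5506) + 3915 = -71027631/2753 - sqrt(7586)/5506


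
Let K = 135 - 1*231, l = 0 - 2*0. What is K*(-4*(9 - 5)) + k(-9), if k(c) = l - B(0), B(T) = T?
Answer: 1536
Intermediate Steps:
l = 0 (l = 0 + 0 = 0)
K = -96 (K = 135 - 231 = -96)
k(c) = 0 (k(c) = 0 - 1*0 = 0 + 0 = 0)
K*(-4*(9 - 5)) + k(-9) = -(-384)*(9 - 5) + 0 = -(-384)*4 + 0 = -96*(-16) + 0 = 1536 + 0 = 1536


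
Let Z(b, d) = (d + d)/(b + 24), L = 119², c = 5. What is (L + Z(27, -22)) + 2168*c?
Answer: 1275007/51 ≈ 25000.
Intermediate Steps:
L = 14161
Z(b, d) = 2*d/(24 + b) (Z(b, d) = (2*d)/(24 + b) = 2*d/(24 + b))
(L + Z(27, -22)) + 2168*c = (14161 + 2*(-22)/(24 + 27)) + 2168*5 = (14161 + 2*(-22)/51) + 10840 = (14161 + 2*(-22)*(1/51)) + 10840 = (14161 - 44/51) + 10840 = 722167/51 + 10840 = 1275007/51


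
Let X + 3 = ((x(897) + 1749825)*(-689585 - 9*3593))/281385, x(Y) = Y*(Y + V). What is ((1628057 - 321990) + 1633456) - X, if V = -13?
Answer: 887607431072/93795 ≈ 9.4633e+6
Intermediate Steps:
x(Y) = Y*(-13 + Y) (x(Y) = Y*(Y - 13) = Y*(-13 + Y))
X = -611894871287/93795 (X = -3 + ((897*(-13 + 897) + 1749825)*(-689585 - 9*3593))/281385 = -3 + ((897*884 + 1749825)*(-689585 - 32337))*(1/281385) = -3 + ((792948 + 1749825)*(-721922))*(1/281385) = -3 + (2542773*(-721922))*(1/281385) = -3 - 1835683769706*1/281385 = -3 - 611894589902/93795 = -611894871287/93795 ≈ -6.5237e+6)
((1628057 - 321990) + 1633456) - X = ((1628057 - 321990) + 1633456) - 1*(-611894871287/93795) = (1306067 + 1633456) + 611894871287/93795 = 2939523 + 611894871287/93795 = 887607431072/93795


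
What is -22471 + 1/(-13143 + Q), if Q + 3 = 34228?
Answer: -473733621/21082 ≈ -22471.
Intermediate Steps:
Q = 34225 (Q = -3 + 34228 = 34225)
-22471 + 1/(-13143 + Q) = -22471 + 1/(-13143 + 34225) = -22471 + 1/21082 = -473733621/21082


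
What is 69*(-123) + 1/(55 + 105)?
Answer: -1357919/160 ≈ -8487.0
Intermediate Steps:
69*(-123) + 1/(55 + 105) = -8487 + 1/160 = -1357919/160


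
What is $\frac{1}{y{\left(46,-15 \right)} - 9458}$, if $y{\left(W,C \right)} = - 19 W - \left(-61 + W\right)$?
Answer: $- \frac{1}{10317} \approx -9.6927 \cdot 10^{-5}$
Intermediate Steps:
$y{\left(W,C \right)} = 61 - 20 W$
$\frac{1}{y{\left(46,-15 \right)} - 9458} = \frac{1}{\left(61 - 920\right) - 9458} = \frac{1}{-859 - 9458} = \frac{1}{-10317} = - \frac{1}{10317}$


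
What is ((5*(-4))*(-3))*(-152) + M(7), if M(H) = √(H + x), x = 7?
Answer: -9120 + √14 ≈ -9116.3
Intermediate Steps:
M(H) = √(7 + H) (M(H) = √(H + 7) = √(7 + H))
((5*(-4))*(-3))*(-152) + M(7) = ((5*(-4))*(-3))*(-152) + √(7 + 7) = -20*(-3)*(-152) + √14 = 60*(-152) + √14 = -9120 + √14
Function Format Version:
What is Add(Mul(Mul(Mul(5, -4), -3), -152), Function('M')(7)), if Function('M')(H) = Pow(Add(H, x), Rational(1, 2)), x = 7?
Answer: Add(-9120, Pow(14, Rational(1, 2))) ≈ -9116.3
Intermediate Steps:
Function('M')(H) = Pow(Add(7, H), Rational(1, 2)) (Function('M')(H) = Pow(Add(H, 7), Rational(1, 2)) = Pow(Add(7, H), Rational(1, 2)))
Add(Mul(Mul(Mul(5, -4), -3), -152), Function('M')(7)) = Add(Mul(Mul(Mul(5, -4), -3), -152), Pow(Add(7, 7), Rational(1, 2))) = Add(Mul(Mul(-20, -3), -152), Pow(14, Rational(1, 2))) = Add(Mul(60, -152), Pow(14, Rational(1, 2))) = Add(-9120, Pow(14, Rational(1, 2)))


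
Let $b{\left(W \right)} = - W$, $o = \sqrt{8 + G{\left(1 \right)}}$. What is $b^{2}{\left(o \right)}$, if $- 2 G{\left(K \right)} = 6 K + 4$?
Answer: $3$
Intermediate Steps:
$G{\left(K \right)} = -2 - 3 K$ ($G{\left(K \right)} = - \frac{6 K + 4}{2} = - \frac{4 + 6 K}{2} = -2 - 3 K$)
$o = \sqrt{3}$ ($o = \sqrt{8 - 5} = \sqrt{3} \approx 1.732$)
$b^{2}{\left(o \right)} = \left(- \sqrt{3}\right)^{2} = 3$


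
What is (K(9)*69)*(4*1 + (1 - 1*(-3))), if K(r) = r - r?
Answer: 0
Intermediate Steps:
K(r) = 0
(K(9)*69)*(4*1 + (1 - 1*(-3))) = (0*69)*(4*1 + (1 - 1*(-3))) = 0*(4 + (1 + 3)) = 0*(4 + 4) = 0*8 = 0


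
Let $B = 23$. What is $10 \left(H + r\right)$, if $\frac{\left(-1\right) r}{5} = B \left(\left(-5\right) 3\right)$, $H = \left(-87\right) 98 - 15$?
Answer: $-68160$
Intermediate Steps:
$H = -8541$ ($H = -8526 - 15 = -8541$)
$r = 1725$ ($r = - 5 \cdot 23 \left(\left(-5\right) 3\right) = - 5 \cdot 23 \left(-15\right) = \left(-5\right) \left(-345\right) = 1725$)
$10 \left(H + r\right) = 10 \left(-8541 + 1725\right) = 10 \left(-6816\right) = -68160$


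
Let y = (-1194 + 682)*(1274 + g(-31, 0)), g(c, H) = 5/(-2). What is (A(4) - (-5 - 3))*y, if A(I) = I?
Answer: -7812096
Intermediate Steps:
g(c, H) = -5/2 (g(c, H) = 5*(-½) = -5/2)
y = -651008 (y = (-1194 + 682)*(1274 - 5/2) = -512*2543/2 = -651008)
(A(4) - (-5 - 3))*y = (4 - (-5 - 3))*(-651008) = (4 - 1*(-8))*(-651008) = (4 + 8)*(-651008) = 12*(-651008) = -7812096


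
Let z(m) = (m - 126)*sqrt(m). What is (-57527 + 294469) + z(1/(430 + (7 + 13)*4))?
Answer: 236942 - 64259*sqrt(510)/260100 ≈ 2.3694e+5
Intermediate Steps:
z(m) = sqrt(m)*(-126 + m) (z(m) = (-126 + m)*sqrt(m) = sqrt(m)*(-126 + m))
(-57527 + 294469) + z(1/(430 + (7 + 13)*4)) = (-57527 + 294469) + sqrt(1/(430 + (7 + 13)*4))*(-126 + 1/(430 + (7 + 13)*4)) = 236942 + sqrt(1/(430 + 20*4))*(-126 + 1/(430 + 20*4)) = 236942 + sqrt(1/(430 + 80))*(-126 + 1/(430 + 80)) = 236942 + sqrt(1/510)*(-126 + 1/510) = 236942 + (sqrt(510)/510)*(-64259/510) = 236942 - 64259*sqrt(510)/260100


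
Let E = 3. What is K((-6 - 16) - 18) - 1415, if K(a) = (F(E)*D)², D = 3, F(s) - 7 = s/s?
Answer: -839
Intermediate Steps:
F(s) = 8 (F(s) = 7 + s/s = 7 + 1 = 8)
K(a) = 576 (K(a) = (8*3)² = 24² = 576)
K((-6 - 16) - 18) - 1415 = 576 - 1415 = -839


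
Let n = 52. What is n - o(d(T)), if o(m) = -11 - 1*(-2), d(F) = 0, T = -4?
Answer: 61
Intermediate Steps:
o(m) = -9 (o(m) = -11 + 2 = -9)
n - o(d(T)) = 52 - 1*(-9) = 52 + 9 = 61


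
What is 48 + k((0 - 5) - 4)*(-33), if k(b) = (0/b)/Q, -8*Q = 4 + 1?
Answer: 48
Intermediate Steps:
Q = -5/8 (Q = -(4 + 1)/8 = -1/8*5 = -5/8 ≈ -0.62500)
k(b) = 0 (k(b) = (0/b)/(-5/8) = 0*(-8/5) = 0)
48 + k((0 - 5) - 4)*(-33) = 48 + 0*(-33) = 48 + 0 = 48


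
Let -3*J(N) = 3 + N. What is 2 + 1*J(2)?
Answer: 1/3 ≈ 0.33333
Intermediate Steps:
J(N) = -1 - N/3 (J(N) = -(3 + N)/3 = -1 - N/3)
2 + 1*J(2) = 2 + 1*(-1 - 1/3*2) = 2 + 1*(-1 - 2/3) = 2 + 1*(-5/3) = 2 - 5/3 = 1/3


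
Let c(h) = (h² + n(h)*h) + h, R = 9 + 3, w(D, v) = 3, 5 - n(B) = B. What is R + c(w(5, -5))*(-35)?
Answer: -618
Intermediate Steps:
n(B) = 5 - B
R = 12
c(h) = h + h² + h*(5 - h) (c(h) = (h² + (5 - h)*h) + h = (h² + h*(5 - h)) + h = h + h² + h*(5 - h))
R + c(w(5, -5))*(-35) = 12 + (6*3)*(-35) = 12 + 18*(-35) = 12 - 630 = -618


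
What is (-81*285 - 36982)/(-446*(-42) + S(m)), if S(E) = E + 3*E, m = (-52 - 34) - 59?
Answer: -60067/18152 ≈ -3.3091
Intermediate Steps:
m = -145 (m = -86 - 59 = -145)
S(E) = 4*E
(-81*285 - 36982)/(-446*(-42) + S(m)) = (-81*285 - 36982)/(-446*(-42) + 4*(-145)) = (-23085 - 36982)/(18732 - 580) = -60067/18152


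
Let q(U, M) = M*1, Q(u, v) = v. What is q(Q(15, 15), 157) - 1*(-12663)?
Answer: 12820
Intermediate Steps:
q(U, M) = M
q(Q(15, 15), 157) - 1*(-12663) = 157 - 1*(-12663) = 157 + 12663 = 12820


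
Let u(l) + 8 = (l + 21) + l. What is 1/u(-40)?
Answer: -1/67 ≈ -0.014925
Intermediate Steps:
u(l) = 13 + 2*l (u(l) = -8 + ((l + 21) + l) = -8 + ((21 + l) + l) = -8 + (21 + 2*l) = 13 + 2*l)
1/u(-40) = 1/(13 + 2*(-40)) = 1/(13 - 80) = 1/(-67) = -1/67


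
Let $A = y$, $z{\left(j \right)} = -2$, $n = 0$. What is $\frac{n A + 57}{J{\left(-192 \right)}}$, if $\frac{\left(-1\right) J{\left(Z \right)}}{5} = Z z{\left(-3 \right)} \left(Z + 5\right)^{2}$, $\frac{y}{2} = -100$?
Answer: $- \frac{19}{22380160} \approx -8.4897 \cdot 10^{-7}$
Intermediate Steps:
$y = -200$ ($y = 2 \left(-100\right) = -200$)
$J{\left(Z \right)} = 10 Z \left(5 + Z\right)^{2}$ ($J{\left(Z \right)} = - 5 Z \left(-2\right) \left(Z + 5\right)^{2} = - 5 - 2 Z \left(5 + Z\right)^{2} = - 5 \left(- 2 Z \left(5 + Z\right)^{2}\right) = 10 Z \left(5 + Z\right)^{2}$)
$A = -200$
$\frac{n A + 57}{J{\left(-192 \right)}} = \frac{0 \left(-200\right) + 57}{10 \left(-192\right) \left(5 - 192\right)^{2}} = \frac{0 + 57}{10 \left(-192\right) \left(-187\right)^{2}} = \frac{57}{10 \left(-192\right) 34969} = \frac{57}{-67140480} = 57 \left(- \frac{1}{67140480}\right) = - \frac{19}{22380160}$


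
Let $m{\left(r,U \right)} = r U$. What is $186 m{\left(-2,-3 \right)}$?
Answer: $1116$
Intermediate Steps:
$m{\left(r,U \right)} = U r$
$186 m{\left(-2,-3 \right)} = 186 \left(\left(-3\right) \left(-2\right)\right) = 186 \cdot 6 = 1116$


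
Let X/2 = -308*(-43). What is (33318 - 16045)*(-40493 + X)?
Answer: -241908365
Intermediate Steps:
X = 26488 (X = 2*(-308*(-43)) = 2*13244 = 26488)
(33318 - 16045)*(-40493 + X) = (33318 - 16045)*(-40493 + 26488) = 17273*(-14005) = -241908365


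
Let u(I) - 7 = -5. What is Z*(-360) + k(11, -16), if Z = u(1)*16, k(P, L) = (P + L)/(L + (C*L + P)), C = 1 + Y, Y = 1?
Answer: -426235/37 ≈ -11520.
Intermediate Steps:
u(I) = 2 (u(I) = 7 - 5 = 2)
C = 2 (C = 1 + 1 = 2)
k(P, L) = (L + P)/(P + 3*L) (k(P, L) = (P + L)/(L + (2*L + P)) = (L + P)/(L + (P + 2*L)) = (L + P)/(P + 3*L))
Z = 32 (Z = 2*16 = 32)
Z*(-360) + k(11, -16) = 32*(-360) + (-16 + 11)/(11 + 3*(-16)) = -11520 - 5/(11 - 48) = -11520 - 5/(-37) = -11520 - 1/37*(-5) = -11520 + 5/37 = -426235/37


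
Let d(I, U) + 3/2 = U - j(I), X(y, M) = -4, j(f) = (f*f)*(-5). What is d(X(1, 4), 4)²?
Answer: 27225/4 ≈ 6806.3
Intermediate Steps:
j(f) = -5*f² (j(f) = f²*(-5) = -5*f²)
d(I, U) = -3/2 + U + 5*I² (d(I, U) = -3/2 + (U - (-5)*I²) = -3/2 + (U + 5*I²) = -3/2 + U + 5*I²)
d(X(1, 4), 4)² = (-3/2 + 4 + 5*(-4)²)² = (-3/2 + 4 + 5*16)² = (-3/2 + 4 + 80)² = (165/2)² = 27225/4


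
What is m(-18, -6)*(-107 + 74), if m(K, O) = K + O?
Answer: 792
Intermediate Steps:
m(-18, -6)*(-107 + 74) = (-18 - 6)*(-107 + 74) = -24*(-33) = 792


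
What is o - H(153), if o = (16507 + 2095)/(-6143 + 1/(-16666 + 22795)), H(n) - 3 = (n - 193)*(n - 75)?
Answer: 58621214262/18825223 ≈ 3114.0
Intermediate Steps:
H(n) = 3 + (-193 + n)*(-75 + n) (H(n) = 3 + (n - 193)*(n - 75) = 3 + (-193 + n)*(-75 + n))
o = -57005829/18825223 (o = 18602/(-6143 + 1/6129) = 18602/(-37650446/6129) = 18602*(-6129/37650446) = -57005829/18825223 ≈ -3.0282)
o - H(153) = -57005829/18825223 - (14478 + 153² - 268*153) = -57005829/18825223 - (14478 + 23409 - 41004) = -57005829/18825223 - 1*(-3117) = -57005829/18825223 + 3117 = 58621214262/18825223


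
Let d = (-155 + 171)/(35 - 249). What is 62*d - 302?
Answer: -32810/107 ≈ -306.64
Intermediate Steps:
d = -8/107 (d = 16/(-214) = 16*(-1/214) = -8/107 ≈ -0.074766)
62*d - 302 = 62*(-8/107) - 302 = -496/107 - 302 = -32810/107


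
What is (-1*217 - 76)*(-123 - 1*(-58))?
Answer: 19045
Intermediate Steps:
(-1*217 - 76)*(-123 - 1*(-58)) = (-217 - 76)*(-123 + 58) = -293*(-65) = 19045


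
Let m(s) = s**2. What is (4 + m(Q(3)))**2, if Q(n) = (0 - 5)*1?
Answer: 841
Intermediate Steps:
Q(n) = -5 (Q(n) = -5*1 = -5)
(4 + m(Q(3)))**2 = (4 + (-5)**2)**2 = (4 + 25)**2 = 29**2 = 841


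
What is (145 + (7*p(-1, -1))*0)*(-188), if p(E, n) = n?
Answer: -27260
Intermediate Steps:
(145 + (7*p(-1, -1))*0)*(-188) = (145 + (7*(-1))*0)*(-188) = (145 - 7*0)*(-188) = (145 + 0)*(-188) = 145*(-188) = -27260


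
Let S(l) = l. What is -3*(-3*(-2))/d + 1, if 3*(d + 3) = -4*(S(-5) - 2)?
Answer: -35/19 ≈ -1.8421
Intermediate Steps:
d = 19/3 (d = -3 + (-4*(-5 - 2))/3 = -3 + (-4*(-7))/3 = -3 + (⅓)*28 = -3 + 28/3 = 19/3 ≈ 6.3333)
-3*(-3*(-2))/d + 1 = -3*(-3*(-2))/19/3 + 1 = -18*3/19 + 1 = -3*18/19 + 1 = -54/19 + 1 = -35/19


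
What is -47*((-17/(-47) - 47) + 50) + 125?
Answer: -33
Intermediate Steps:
-47*((-17/(-47) - 47) + 50) + 125 = -47*((-17*(-1/47) - 47) + 50) + 125 = -47*((17/47 - 47) + 50) + 125 = -47*(-2192/47 + 50) + 125 = -47*158/47 + 125 = -158 + 125 = -33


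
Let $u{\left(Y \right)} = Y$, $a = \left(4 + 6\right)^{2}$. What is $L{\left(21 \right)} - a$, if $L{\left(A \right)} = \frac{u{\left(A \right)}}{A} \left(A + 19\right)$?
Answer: $-60$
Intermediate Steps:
$a = 100$ ($a = 10^{2} = 100$)
$L{\left(A \right)} = 19 + A$ ($L{\left(A \right)} = \frac{A}{A} \left(A + 19\right) = 1 \left(19 + A\right) = 19 + A$)
$L{\left(21 \right)} - a = \left(19 + 21\right) - 100 = 40 - 100 = -60$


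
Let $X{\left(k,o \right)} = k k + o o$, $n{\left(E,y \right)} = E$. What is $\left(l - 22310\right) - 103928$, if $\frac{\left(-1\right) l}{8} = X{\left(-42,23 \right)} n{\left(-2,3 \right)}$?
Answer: $-89550$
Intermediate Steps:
$X{\left(k,o \right)} = k^{2} + o^{2}$
$l = 36688$ ($l = - 8 \left(\left(-42\right)^{2} + 23^{2}\right) \left(-2\right) = - 8 \left(1764 + 529\right) \left(-2\right) = - 8 \cdot 2293 \left(-2\right) = \left(-8\right) \left(-4586\right) = 36688$)
$\left(l - 22310\right) - 103928 = \left(36688 - 22310\right) - 103928 = 14378 + \left(-153015 + 49087\right) = 14378 - 103928 = -89550$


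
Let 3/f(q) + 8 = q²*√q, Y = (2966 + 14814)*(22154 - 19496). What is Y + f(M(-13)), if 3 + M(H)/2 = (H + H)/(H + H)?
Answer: 6427256637/136 - 3*I/34 ≈ 4.7259e+7 - 0.088235*I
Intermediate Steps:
M(H) = -4 (M(H) = -6 + 2*((H + H)/(H + H)) = -6 + 2*((2*H)/((2*H))) = -6 + 2*((2*H)*(1/(2*H))) = -6 + 2*1 = -6 + 2 = -4)
Y = 47259240 (Y = 17780*2658 = 47259240)
f(q) = 3/(-8 + q^(5/2)) (f(q) = 3/(-8 + q²*√q) = 3/(-8 + q^(5/2)))
Y + f(M(-13)) = 47259240 + 3/(-8 + (-4)^(5/2)) = 47259240 + 3/(-8 + 32*I) = 47259240 + 3*((-8 - 32*I)/1088) = 47259240 + 3*(-8 - 32*I)/1088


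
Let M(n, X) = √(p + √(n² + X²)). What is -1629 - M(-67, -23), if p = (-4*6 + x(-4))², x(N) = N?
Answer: -1629 - √(784 + √5018) ≈ -1658.2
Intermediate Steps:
p = 784 (p = (-4*6 - 4)² = (-24 - 4)² = (-28)² = 784)
M(n, X) = √(784 + √(X² + n²)) (M(n, X) = √(784 + √(n² + X²)) = √(784 + √(X² + n²)))
-1629 - M(-67, -23) = -1629 - √(784 + √((-23)² + (-67)²)) = -1629 - √(784 + √(529 + 4489)) = -1629 - √(784 + √5018)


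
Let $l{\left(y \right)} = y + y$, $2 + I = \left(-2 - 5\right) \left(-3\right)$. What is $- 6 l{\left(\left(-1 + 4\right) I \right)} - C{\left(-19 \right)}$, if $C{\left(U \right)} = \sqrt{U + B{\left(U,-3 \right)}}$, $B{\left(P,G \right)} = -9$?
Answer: $-684 - 2 i \sqrt{7} \approx -684.0 - 5.2915 i$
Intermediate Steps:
$I = 19$ ($I = -2 + \left(-2 - 5\right) \left(-3\right) = -2 - -21 = -2 + 21 = 19$)
$l{\left(y \right)} = 2 y$
$C{\left(U \right)} = \sqrt{-9 + U}$ ($C{\left(U \right)} = \sqrt{U - 9} = \sqrt{-9 + U}$)
$- 6 l{\left(\left(-1 + 4\right) I \right)} - C{\left(-19 \right)} = - 6 \cdot 2 \left(-1 + 4\right) 19 - \sqrt{-9 - 19} = - 6 \cdot 2 \cdot 3 \cdot 19 - \sqrt{-28} = - 6 \cdot 2 \cdot 57 - 2 i \sqrt{7} = \left(-6\right) 114 - 2 i \sqrt{7} = -684 - 2 i \sqrt{7}$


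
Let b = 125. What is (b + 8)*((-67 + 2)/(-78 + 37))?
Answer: 8645/41 ≈ 210.85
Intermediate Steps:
(b + 8)*((-67 + 2)/(-78 + 37)) = (125 + 8)*((-67 + 2)/(-78 + 37)) = 133*(-65/(-41)) = 133*(-65*(-1/41)) = 133*(65/41) = 8645/41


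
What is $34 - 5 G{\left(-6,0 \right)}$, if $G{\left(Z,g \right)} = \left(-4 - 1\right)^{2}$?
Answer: $-91$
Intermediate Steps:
$G{\left(Z,g \right)} = 25$ ($G{\left(Z,g \right)} = \left(-5\right)^{2} = 25$)
$34 - 5 G{\left(-6,0 \right)} = 34 - 125 = -91$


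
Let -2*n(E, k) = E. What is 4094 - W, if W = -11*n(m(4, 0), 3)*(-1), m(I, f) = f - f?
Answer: 4094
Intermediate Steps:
m(I, f) = 0
n(E, k) = -E/2
W = 0 (W = -(-11)*0/2*(-1) = -11*0*(-1) = 0*(-1) = 0)
4094 - W = 4094 - 1*0 = 4094 + 0 = 4094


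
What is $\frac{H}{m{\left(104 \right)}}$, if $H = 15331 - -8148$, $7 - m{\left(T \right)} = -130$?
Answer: $\frac{23479}{137} \approx 171.38$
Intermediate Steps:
$m{\left(T \right)} = 137$ ($m{\left(T \right)} = 7 - -130 = 7 + 130 = 137$)
$H = 23479$ ($H = 15331 + 8148 = 23479$)
$\frac{H}{m{\left(104 \right)}} = \frac{23479}{137}$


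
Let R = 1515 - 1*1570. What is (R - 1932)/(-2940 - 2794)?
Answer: 1987/5734 ≈ 0.34653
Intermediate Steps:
R = -55 (R = 1515 - 1570 = -55)
(R - 1932)/(-2940 - 2794) = (-55 - 1932)/(-2940 - 2794) = -1987/(-5734) = -1987*(-1/5734) = 1987/5734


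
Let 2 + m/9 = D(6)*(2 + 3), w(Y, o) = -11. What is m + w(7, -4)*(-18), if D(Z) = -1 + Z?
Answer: 405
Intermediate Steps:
m = 207 (m = -18 + 9*((-1 + 6)*(2 + 3)) = -18 + 9*(5*5) = -18 + 9*25 = -18 + 225 = 207)
m + w(7, -4)*(-18) = 207 - 11*(-18) = 207 + 198 = 405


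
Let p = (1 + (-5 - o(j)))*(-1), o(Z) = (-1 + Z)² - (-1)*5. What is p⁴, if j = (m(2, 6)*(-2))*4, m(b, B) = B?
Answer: 33734025610000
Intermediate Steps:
j = -48 (j = (6*(-2))*4 = -12*4 = -48)
o(Z) = 5 + (-1 + Z)² (o(Z) = (-1 + Z)² - 1*(-5) = (-1 + Z)² + 5 = 5 + (-1 + Z)²)
p = 2410 (p = (1 + (-5 - (5 + (-1 - 48)²)))*(-1) = (1 + (-5 - (5 + (-49)²)))*(-1) = (1 + (-5 - (5 + 2401)))*(-1) = (1 + (-5 - 1*2406))*(-1) = (1 + (-5 - 2406))*(-1) = (1 - 2411)*(-1) = -2410*(-1) = 2410)
p⁴ = 2410⁴ = 33734025610000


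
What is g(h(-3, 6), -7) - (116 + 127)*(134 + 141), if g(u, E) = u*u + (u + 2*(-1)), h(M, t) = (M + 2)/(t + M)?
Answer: -601445/9 ≈ -66827.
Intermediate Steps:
h(M, t) = (2 + M)/(M + t)
g(u, E) = -2 + u + u² (g(u, E) = u² + (u - 2) = u² + (-2 + u) = -2 + u + u²)
g(h(-3, 6), -7) - (116 + 127)*(134 + 141) = (-2 + (2 - 3)/(-3 + 6) + ((2 - 3)/(-3 + 6))²) - (116 + 127)*(134 + 141) = (-2 - 1/3 + (-1/3)²) - 243*275 = (-2 + (⅓)*(-1) + ((⅓)*(-1))²) - 1*66825 = (-2 - ⅓ + (-⅓)²) - 66825 = (-2 - ⅓ + ⅑) - 66825 = -20/9 - 66825 = -601445/9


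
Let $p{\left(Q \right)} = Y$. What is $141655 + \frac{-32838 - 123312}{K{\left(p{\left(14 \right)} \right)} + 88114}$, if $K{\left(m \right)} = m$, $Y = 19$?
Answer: $\frac{12484323965}{88133} \approx 1.4165 \cdot 10^{5}$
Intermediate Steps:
$p{\left(Q \right)} = 19$
$141655 + \frac{-32838 - 123312}{K{\left(p{\left(14 \right)} \right)} + 88114} = 141655 + \frac{-32838 - 123312}{19 + 88114} = 141655 - \frac{156150}{88133} = \frac{12484323965}{88133}$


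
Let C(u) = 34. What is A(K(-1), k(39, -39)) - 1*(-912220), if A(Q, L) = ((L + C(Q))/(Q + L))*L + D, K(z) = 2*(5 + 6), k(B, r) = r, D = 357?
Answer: 15513614/17 ≈ 9.1257e+5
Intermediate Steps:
K(z) = 22 (K(z) = 2*11 = 22)
A(Q, L) = 357 + L*(34 + L)/(L + Q) (A(Q, L) = ((L + 34)/(Q + L))*L + 357 = ((34 + L)/(L + Q))*L + 357 = L*(34 + L)/(L + Q) + 357 = 357 + L*(34 + L)/(L + Q))
A(K(-1), k(39, -39)) - 1*(-912220) = ((-39)² + 357*22 + 391*(-39))/(-39 + 22) - 1*(-912220) = (1521 + 7854 - 15249)/(-17) + 912220 = -1/17*(-5874) + 912220 = 5874/17 + 912220 = 15513614/17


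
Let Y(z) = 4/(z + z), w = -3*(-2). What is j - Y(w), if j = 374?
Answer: 1121/3 ≈ 373.67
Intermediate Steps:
w = 6
Y(z) = 2/z (Y(z) = 4/((2*z)) = 4*(1/(2*z)) = 2/z)
j - Y(w) = 374 - 2/6 = 374 - 1*⅓ = 374 - ⅓ = 1121/3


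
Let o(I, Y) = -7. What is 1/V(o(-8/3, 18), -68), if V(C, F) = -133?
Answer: -1/133 ≈ -0.0075188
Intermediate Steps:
1/V(o(-8/3, 18), -68) = 1/(-133) = -1/133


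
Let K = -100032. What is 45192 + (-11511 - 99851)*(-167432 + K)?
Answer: 29785371160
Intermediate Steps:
45192 + (-11511 - 99851)*(-167432 + K) = 45192 + (-11511 - 99851)*(-167432 - 100032) = 45192 - 111362*(-267464) = 45192 + 29785325968 = 29785371160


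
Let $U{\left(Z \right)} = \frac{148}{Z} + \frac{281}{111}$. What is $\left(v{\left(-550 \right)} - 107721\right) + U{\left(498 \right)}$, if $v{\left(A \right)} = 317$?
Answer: $- \frac{329828997}{3071} \approx -1.074 \cdot 10^{5}$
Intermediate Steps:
$U{\left(Z \right)} = \frac{281}{111} + \frac{148}{Z}$ ($U{\left(Z \right)} = \frac{148}{Z} + 281 \cdot \frac{1}{111} = \frac{148}{Z} + \frac{281}{111} = \frac{281}{111} + \frac{148}{Z}$)
$\left(v{\left(-550 \right)} - 107721\right) + U{\left(498 \right)} = \left(317 - 107721\right) + \left(\frac{281}{111} + \frac{148}{498}\right) = -107404 + \left(\frac{281}{111} + 148 \cdot \frac{1}{498}\right) = -107404 + \left(\frac{281}{111} + \frac{74}{249}\right) = -107404 + \frac{8687}{3071} = - \frac{329828997}{3071}$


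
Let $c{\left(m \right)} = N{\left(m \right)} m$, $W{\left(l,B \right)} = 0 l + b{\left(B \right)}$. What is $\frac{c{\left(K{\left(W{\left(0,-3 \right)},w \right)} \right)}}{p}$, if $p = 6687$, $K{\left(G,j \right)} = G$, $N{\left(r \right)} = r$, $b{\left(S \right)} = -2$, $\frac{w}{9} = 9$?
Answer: $\frac{4}{6687} \approx 0.00059818$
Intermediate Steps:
$w = 81$ ($w = 9 \cdot 9 = 81$)
$W{\left(l,B \right)} = -2$ ($W{\left(l,B \right)} = 0 l - 2 = 0 - 2 = -2$)
$c{\left(m \right)} = m^{2}$ ($c{\left(m \right)} = m m = m^{2}$)
$\frac{c{\left(K{\left(W{\left(0,-3 \right)},w \right)} \right)}}{p} = \frac{\left(-2\right)^{2}}{6687} = 4 \cdot \frac{1}{6687} = \frac{4}{6687}$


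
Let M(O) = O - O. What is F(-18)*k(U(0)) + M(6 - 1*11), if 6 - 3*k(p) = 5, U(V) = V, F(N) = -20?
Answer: -20/3 ≈ -6.6667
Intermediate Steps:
k(p) = 1/3 (k(p) = 2 - 1/3*5 = 2 - 5/3 = 1/3)
M(O) = 0
F(-18)*k(U(0)) + M(6 - 1*11) = -20*1/3 + 0 = -20/3 + 0 = -20/3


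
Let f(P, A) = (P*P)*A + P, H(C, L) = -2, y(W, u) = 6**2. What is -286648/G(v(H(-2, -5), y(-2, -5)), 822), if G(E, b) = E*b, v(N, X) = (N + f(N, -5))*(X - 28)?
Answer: 35831/19728 ≈ 1.8163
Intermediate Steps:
y(W, u) = 36
f(P, A) = P + A*P**2 (f(P, A) = P**2*A + P = A*P**2 + P = P + A*P**2)
v(N, X) = (-28 + X)*(N + N*(1 - 5*N)) (v(N, X) = (N + N*(1 - 5*N))*(X - 28) = (N + N*(1 - 5*N))*(-28 + X) = (-28 + X)*(N + N*(1 - 5*N)))
-286648/G(v(H(-2, -5), y(-2, -5)), 822) = -286648*(-1/(1644*(-56 + 36 + 140*(-2) - 1*36*(-1 + 5*(-2))))) = -286648*(-1/(1644*(-56 + 36 - 280 - 1*36*(-1 - 10)))) = -286648*(-1/(1644*(-56 + 36 - 280 - 1*36*(-11)))) = -286648*(-1/(1644*(-56 + 36 - 280 + 396))) = -286648/(-2*96*822) = -286648/((-192*822)) = -286648/(-157824) = -286648*(-1/157824) = 35831/19728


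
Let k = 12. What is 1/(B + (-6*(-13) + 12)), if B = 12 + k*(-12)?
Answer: -1/42 ≈ -0.023810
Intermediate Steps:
B = -132 (B = 12 + 12*(-12) = 12 - 144 = -132)
1/(B + (-6*(-13) + 12)) = 1/(-132 + (-6*(-13) + 12)) = 1/(-132 + (78 + 12)) = 1/(-132 + 90) = 1/(-42) = -1/42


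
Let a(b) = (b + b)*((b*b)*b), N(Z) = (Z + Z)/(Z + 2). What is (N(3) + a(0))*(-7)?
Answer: -42/5 ≈ -8.4000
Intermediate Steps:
N(Z) = 2*Z/(2 + Z) (N(Z) = (2*Z)/(2 + Z) = 2*Z/(2 + Z))
a(b) = 2*b⁴ (a(b) = (2*b)*(b²*b) = (2*b)*b³ = 2*b⁴)
(N(3) + a(0))*(-7) = (2*3/(2 + 3) + 2*0⁴)*(-7) = (2*3/5 + 2*0)*(-7) = (2*3*(⅕) + 0)*(-7) = (6/5 + 0)*(-7) = (6/5)*(-7) = -42/5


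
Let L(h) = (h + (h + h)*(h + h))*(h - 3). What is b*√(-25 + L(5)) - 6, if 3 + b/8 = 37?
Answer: -6 + 272*√185 ≈ 3693.6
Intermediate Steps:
L(h) = (-3 + h)*(h + 4*h²) (L(h) = (h + (2*h)*(2*h))*(-3 + h) = (h + 4*h²)*(-3 + h) = (-3 + h)*(h + 4*h²))
b = 272 (b = -24 + 8*37 = -24 + 296 = 272)
b*√(-25 + L(5)) - 6 = 272*√(-25 + 5*(-3 - 11*5 + 4*5²)) - 6 = 272*√(-25 + 5*(-3 - 55 + 4*25)) - 6 = 272*√(-25 + 5*(-3 - 55 + 100)) - 6 = 272*√(-25 + 5*42) - 6 = 272*√(-25 + 210) - 6 = 272*√185 - 6 = -6 + 272*√185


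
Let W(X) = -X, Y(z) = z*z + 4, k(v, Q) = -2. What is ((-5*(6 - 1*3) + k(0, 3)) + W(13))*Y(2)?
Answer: -240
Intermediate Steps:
Y(z) = 4 + z² (Y(z) = z² + 4 = 4 + z²)
((-5*(6 - 1*3) + k(0, 3)) + W(13))*Y(2) = ((-5*(6 - 1*3) - 2) - 1*13)*(4 + 2²) = ((-5*(6 - 3) - 2) - 13)*(4 + 4) = ((-5*3 - 2) - 13)*8 = ((-15 - 2) - 13)*8 = (-17 - 13)*8 = -30*8 = -240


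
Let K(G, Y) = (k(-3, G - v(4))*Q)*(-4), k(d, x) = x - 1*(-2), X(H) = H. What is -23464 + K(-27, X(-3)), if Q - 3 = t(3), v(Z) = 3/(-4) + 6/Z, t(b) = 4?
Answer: -22743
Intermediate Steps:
v(Z) = -3/4 + 6/Z (v(Z) = 3*(-1/4) + 6/Z = -3/4 + 6/Z)
Q = 7 (Q = 3 + 4 = 7)
k(d, x) = 2 + x (k(d, x) = x + 2 = 2 + x)
K(G, Y) = -35 - 28*G (K(G, Y) = ((2 + (G - (-3/4 + 6/4)))*7)*(-4) = ((2 + (G - (-3/4 + 6*(1/4))))*7)*(-4) = ((2 + (G - (-3/4 + 3/2)))*7)*(-4) = ((2 + (G - 1*3/4))*7)*(-4) = ((2 + (G - 3/4))*7)*(-4) = ((2 + (-3/4 + G))*7)*(-4) = ((5/4 + G)*7)*(-4) = (35/4 + 7*G)*(-4) = -35 - 28*G)
-23464 + K(-27, X(-3)) = -23464 + (-35 - 28*(-27)) = -23464 + (-35 + 756) = -23464 + 721 = -22743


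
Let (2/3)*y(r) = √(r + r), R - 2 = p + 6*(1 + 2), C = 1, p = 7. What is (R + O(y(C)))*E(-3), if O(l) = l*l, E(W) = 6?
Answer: 189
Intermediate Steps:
R = 27 (R = 2 + (7 + 6*(1 + 2)) = 2 + (7 + 6*3) = 2 + (7 + 18) = 2 + 25 = 27)
y(r) = 3*√2*√r/2 (y(r) = 3*√(r + r)/2 = 3*√(2*r)/2 = 3*(√2*√r)/2 = 3*√2*√r/2)
O(l) = l²
(R + O(y(C)))*E(-3) = (27 + (3*√2*√1/2)²)*6 = (27 + ((3/2)*√2*1)²)*6 = (27 + (3*√2/2)²)*6 = (27 + 9/2)*6 = (63/2)*6 = 189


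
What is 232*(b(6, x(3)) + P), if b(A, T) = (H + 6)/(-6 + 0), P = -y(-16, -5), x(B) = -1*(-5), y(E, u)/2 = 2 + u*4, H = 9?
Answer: 7772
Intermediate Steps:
y(E, u) = 4 + 8*u (y(E, u) = 2*(2 + u*4) = 2*(2 + 4*u) = 4 + 8*u)
x(B) = 5
P = 36 (P = -(4 + 8*(-5)) = -(4 - 40) = -1*(-36) = 36)
b(A, T) = -5/2 (b(A, T) = (9 + 6)/(-6 + 0) = 15/(-6) = 15*(-1/6) = -5/2)
232*(b(6, x(3)) + P) = 232*(-5/2 + 36) = 232*(67/2) = 7772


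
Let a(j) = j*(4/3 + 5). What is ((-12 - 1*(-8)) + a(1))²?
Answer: 49/9 ≈ 5.4444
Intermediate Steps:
a(j) = 19*j/3 (a(j) = j*(4*(⅓) + 5) = j*(4/3 + 5) = j*(19/3) = 19*j/3)
((-12 - 1*(-8)) + a(1))² = ((-12 - 1*(-8)) + (19/3)*1)² = ((-12 + 8) + 19/3)² = (-4 + 19/3)² = (7/3)² = 49/9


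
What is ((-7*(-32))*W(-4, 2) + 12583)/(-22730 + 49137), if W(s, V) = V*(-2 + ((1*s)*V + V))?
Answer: 8999/26407 ≈ 0.34078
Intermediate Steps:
W(s, V) = V*(-2 + V + V*s) (W(s, V) = V*(-2 + (s*V + V)) = V*(-2 + (V*s + V)) = V*(-2 + (V + V*s)) = V*(-2 + V + V*s))
((-7*(-32))*W(-4, 2) + 12583)/(-22730 + 49137) = ((-7*(-32))*(2*(-2 + 2 + 2*(-4))) + 12583)/(-22730 + 49137) = (224*(2*(-2 + 2 - 8)) + 12583)/26407 = (224*(2*(-8)) + 12583)*(1/26407) = (224*(-16) + 12583)*(1/26407) = (-3584 + 12583)*(1/26407) = 8999*(1/26407) = 8999/26407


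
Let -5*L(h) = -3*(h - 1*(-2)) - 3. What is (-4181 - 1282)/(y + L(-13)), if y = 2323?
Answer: -5463/2317 ≈ -2.3578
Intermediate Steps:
L(h) = 9/5 + 3*h/5 (L(h) = -(-3*(h - 1*(-2)) - 3)/5 = -(-3*(h + 2) - 3)/5 = -(-3*(2 + h) - 3)/5 = -((-6 - 3*h) - 3)/5 = -(-9 - 3*h)/5 = 9/5 + 3*h/5)
(-4181 - 1282)/(y + L(-13)) = (-4181 - 1282)/(2323 + (9/5 + (3/5)*(-13))) = -5463/(2323 + (9/5 - 39/5)) = -5463/(2323 - 6) = -5463/2317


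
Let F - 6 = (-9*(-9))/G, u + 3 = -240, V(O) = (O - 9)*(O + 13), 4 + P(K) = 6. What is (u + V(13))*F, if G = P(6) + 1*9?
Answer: -20433/11 ≈ -1857.5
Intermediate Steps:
P(K) = 2 (P(K) = -4 + 6 = 2)
V(O) = (-9 + O)*(13 + O)
G = 11 (G = 2 + 1*9 = 2 + 9 = 11)
u = -243 (u = -3 - 240 = -243)
F = 147/11 (F = 6 - 9*(-9)/11 = 6 + 81*(1/11) = 6 + 81/11 = 147/11 ≈ 13.364)
(u + V(13))*F = (-243 + (-117 + 13**2 + 4*13))*(147/11) = (-243 + (-117 + 169 + 52))*(147/11) = (-243 + 104)*(147/11) = -139*147/11 = -20433/11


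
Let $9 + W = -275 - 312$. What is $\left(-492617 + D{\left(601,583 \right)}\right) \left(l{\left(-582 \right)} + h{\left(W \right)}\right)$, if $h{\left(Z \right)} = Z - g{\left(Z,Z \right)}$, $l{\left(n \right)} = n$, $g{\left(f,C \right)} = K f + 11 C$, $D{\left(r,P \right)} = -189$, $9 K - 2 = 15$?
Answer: $- \frac{28845906404}{9} \approx -3.2051 \cdot 10^{9}$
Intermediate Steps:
$K = \frac{17}{9}$ ($K = \frac{2}{9} + \frac{1}{9} \cdot 15 = \frac{2}{9} + \frac{5}{3} = \frac{17}{9} \approx 1.8889$)
$W = -596$ ($W = -9 - 587 = -596$)
$g{\left(f,C \right)} = 11 C + \frac{17 f}{9}$ ($g{\left(f,C \right)} = \frac{17 f}{9} + 11 C = 11 C + \frac{17 f}{9}$)
$h{\left(Z \right)} = - \frac{107 Z}{9}$ ($h{\left(Z \right)} = Z - \left(11 Z + \frac{17 Z}{9}\right) = Z - \frac{116 Z}{9} = - \frac{107 Z}{9}$)
$\left(-492617 + D{\left(601,583 \right)}\right) \left(l{\left(-582 \right)} + h{\left(W \right)}\right) = \left(-492617 - 189\right) \left(-582 - - \frac{63772}{9}\right) = - 492806 \left(-582 + \frac{63772}{9}\right) = \left(-492806\right) \frac{58534}{9} = - \frac{28845906404}{9}$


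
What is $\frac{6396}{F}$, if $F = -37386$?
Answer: $- \frac{1066}{6231} \approx -0.17108$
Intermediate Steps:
$\frac{6396}{F} = \frac{6396}{-37386} = 6396 \left(- \frac{1}{37386}\right) = - \frac{1066}{6231}$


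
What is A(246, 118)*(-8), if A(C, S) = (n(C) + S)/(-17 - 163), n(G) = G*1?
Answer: 728/45 ≈ 16.178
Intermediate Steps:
n(G) = G
A(C, S) = -C/180 - S/180 (A(C, S) = (C + S)/(-17 - 163) = (C + S)/(-180) = (C + S)*(-1/180) = -C/180 - S/180)
A(246, 118)*(-8) = (-1/180*246 - 1/180*118)*(-8) = (-41/30 - 59/90)*(-8) = -91/45*(-8) = 728/45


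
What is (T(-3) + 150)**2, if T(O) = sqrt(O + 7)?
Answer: 23104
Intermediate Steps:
T(O) = sqrt(7 + O)
(T(-3) + 150)**2 = (sqrt(7 - 3) + 150)**2 = (sqrt(4) + 150)**2 = (2 + 150)**2 = 152**2 = 23104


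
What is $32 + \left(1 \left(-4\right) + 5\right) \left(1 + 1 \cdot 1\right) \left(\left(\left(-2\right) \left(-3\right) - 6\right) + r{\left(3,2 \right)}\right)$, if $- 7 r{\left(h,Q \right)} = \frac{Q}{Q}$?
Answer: $\frac{222}{7} \approx 31.714$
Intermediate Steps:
$r{\left(h,Q \right)} = - \frac{1}{7}$ ($r{\left(h,Q \right)} = - \frac{Q \frac{1}{Q}}{7} = \left(- \frac{1}{7}\right) 1 = - \frac{1}{7}$)
$32 + \left(1 \left(-4\right) + 5\right) \left(1 + 1 \cdot 1\right) \left(\left(\left(-2\right) \left(-3\right) - 6\right) + r{\left(3,2 \right)}\right) = 32 + \left(1 \left(-4\right) + 5\right) \left(1 + 1 \cdot 1\right) \left(\left(\left(-2\right) \left(-3\right) - 6\right) - \frac{1}{7}\right) = 32 + \left(-4 + 5\right) \left(1 + 1\right) \left(\left(6 - 6\right) - \frac{1}{7}\right) = 32 + 1 \cdot 2 \left(0 - \frac{1}{7}\right) = 32 + 1 \cdot 2 \left(- \frac{1}{7}\right) = 32 + 1 \left(- \frac{2}{7}\right) = 32 - \frac{2}{7} = \frac{222}{7}$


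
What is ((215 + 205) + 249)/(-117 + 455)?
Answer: 669/338 ≈ 1.9793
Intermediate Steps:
((215 + 205) + 249)/(-117 + 455) = (420 + 249)/338 = 669*(1/338) = 669/338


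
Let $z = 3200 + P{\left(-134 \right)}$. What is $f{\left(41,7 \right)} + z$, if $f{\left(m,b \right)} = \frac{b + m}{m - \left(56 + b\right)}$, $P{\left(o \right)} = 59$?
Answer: $\frac{35825}{11} \approx 3256.8$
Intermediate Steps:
$f{\left(m,b \right)} = \frac{b + m}{-56 + m - b}$
$z = 3259$ ($z = 3200 + 59 = 3259$)
$f{\left(41,7 \right)} + z = \frac{\left(-1\right) 7 - 41}{56 + 7 - 41} + 3259 = \frac{-7 - 41}{56 + 7 - 41} + 3259 = \frac{1}{22} \left(-48\right) + 3259 = - \frac{24}{11} + 3259 = \frac{35825}{11}$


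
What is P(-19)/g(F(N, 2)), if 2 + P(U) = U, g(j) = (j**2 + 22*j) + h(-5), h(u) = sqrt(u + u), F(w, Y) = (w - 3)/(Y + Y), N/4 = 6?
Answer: -769104/5242081 + 5376*I*sqrt(10)/5242081 ≈ -0.14672 + 0.0032431*I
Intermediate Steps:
N = 24 (N = 4*6 = 24)
F(w, Y) = (-3 + w)/(2*Y) (F(w, Y) = (-3 + w)/((2*Y)) = (-3 + w)*(1/(2*Y)) = (-3 + w)/(2*Y))
h(u) = sqrt(2)*sqrt(u) (h(u) = sqrt(2*u) = sqrt(2)*sqrt(u))
g(j) = j**2 + 22*j + I*sqrt(10) (g(j) = (j**2 + 22*j) + sqrt(2)*sqrt(-5) = (j**2 + 22*j) + sqrt(2)*(I*sqrt(5)) = (j**2 + 22*j) + I*sqrt(10) = j**2 + 22*j + I*sqrt(10))
P(U) = -2 + U
P(-19)/g(F(N, 2)) = (-2 - 19)/(((1/2)*(-3 + 24)/2)**2 + 22*((1/2)*(-3 + 24)/2) + I*sqrt(10)) = -21/(((1/2)*(1/2)*21)**2 + 22*((1/2)*(1/2)*21) + I*sqrt(10)) = -21/((21/4)**2 + 22*(21/4) + I*sqrt(10)) = -21/(441/16 + 231/2 + I*sqrt(10)) = -21/(2289/16 + I*sqrt(10))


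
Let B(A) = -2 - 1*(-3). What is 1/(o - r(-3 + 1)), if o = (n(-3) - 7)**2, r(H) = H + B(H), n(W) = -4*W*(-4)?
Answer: 1/3026 ≈ 0.00033047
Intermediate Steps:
n(W) = 16*W
B(A) = 1 (B(A) = -2 + 3 = 1)
r(H) = 1 + H (r(H) = H + 1 = 1 + H)
o = 3025 (o = (16*(-3) - 7)**2 = (-48 - 7)**2 = (-55)**2 = 3025)
1/(o - r(-3 + 1)) = 1/(3025 - (1 + (-3 + 1))) = 1/(3025 - (1 - 2)) = 1/(3025 - 1*(-1)) = 1/(3025 + 1) = 1/3026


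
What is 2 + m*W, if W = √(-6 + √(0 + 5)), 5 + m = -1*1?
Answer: 2 - 6*√(-6 + √5) ≈ 2.0 - 11.641*I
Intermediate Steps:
m = -6 (m = -5 - 1*1 = -5 - 1 = -6)
W = √(-6 + √5) ≈ 1.9401*I
2 + m*W = 2 - 6*√(-6 + √5)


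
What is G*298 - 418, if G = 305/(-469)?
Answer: -286932/469 ≈ -611.79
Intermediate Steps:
G = -305/469 (G = 305*(-1/469) = -305/469 ≈ -0.65032)
G*298 - 418 = -305/469*298 - 418 = -90890/469 - 418 = -286932/469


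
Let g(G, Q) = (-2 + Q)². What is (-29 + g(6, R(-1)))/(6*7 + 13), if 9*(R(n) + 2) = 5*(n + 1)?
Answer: -13/55 ≈ -0.23636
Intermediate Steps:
R(n) = -13/9 + 5*n/9 (R(n) = -2 + (5*(n + 1))/9 = -2 + (5*(1 + n))/9 = -2 + (5 + 5*n)/9 = -2 + (5/9 + 5*n/9) = -13/9 + 5*n/9)
(-29 + g(6, R(-1)))/(6*7 + 13) = (-29 + (-2 + (-13/9 + (5/9)*(-1)))²)/(6*7 + 13) = (-29 + (-2 + (-13/9 - 5/9))²)/(42 + 13) = (-29 + (-2 - 2)²)/55 = (-29 + (-4)²)*(1/55) = (-29 + 16)*(1/55) = -13*1/55 = -13/55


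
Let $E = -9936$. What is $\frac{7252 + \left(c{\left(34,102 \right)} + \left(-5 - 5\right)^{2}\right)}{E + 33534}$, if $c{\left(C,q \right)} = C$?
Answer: $\frac{1231}{3933} \approx 0.31299$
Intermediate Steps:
$\frac{7252 + \left(c{\left(34,102 \right)} + \left(-5 - 5\right)^{2}\right)}{E + 33534} = \frac{7252 + \left(34 + \left(-5 - 5\right)^{2}\right)}{-9936 + 33534} = \frac{7252 + \left(34 + \left(-10\right)^{2}\right)}{23598} = \left(7252 + \left(34 + 100\right)\right) \frac{1}{23598} = \left(7252 + 134\right) \frac{1}{23598} = 7386 \cdot \frac{1}{23598} = \frac{1231}{3933}$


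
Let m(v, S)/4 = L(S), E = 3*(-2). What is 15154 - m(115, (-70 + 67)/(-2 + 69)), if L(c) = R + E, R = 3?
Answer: 15166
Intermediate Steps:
E = -6
L(c) = -3 (L(c) = 3 - 6 = -3)
m(v, S) = -12 (m(v, S) = 4*(-3) = -12)
15154 - m(115, (-70 + 67)/(-2 + 69)) = 15154 - 1*(-12) = 15154 + 12 = 15166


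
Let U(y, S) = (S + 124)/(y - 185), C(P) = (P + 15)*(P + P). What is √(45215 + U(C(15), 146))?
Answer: √924609257/143 ≈ 212.64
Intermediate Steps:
C(P) = 2*P*(15 + P) (C(P) = (15 + P)*(2*P) = 2*P*(15 + P))
U(y, S) = (124 + S)/(-185 + y)
√(45215 + U(C(15), 146)) = √(45215 + (124 + 146)/(-185 + 2*15*(15 + 15))) = √(45215 + 270/(-185 + 2*15*30)) = √(45215 + 270/(-185 + 900)) = √(45215 + 270/715) = √(45215 + (1/715)*270) = √(45215 + 54/143) = √(6465799/143) = √924609257/143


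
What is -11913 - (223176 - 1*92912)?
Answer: -142177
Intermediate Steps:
-11913 - (223176 - 1*92912) = -11913 - (223176 - 92912) = -11913 - 1*130264 = -11913 - 130264 = -142177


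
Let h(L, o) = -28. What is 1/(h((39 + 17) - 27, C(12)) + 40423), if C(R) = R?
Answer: 1/40395 ≈ 2.4756e-5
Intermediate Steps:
1/(h((39 + 17) - 27, C(12)) + 40423) = 1/(-28 + 40423) = 1/40395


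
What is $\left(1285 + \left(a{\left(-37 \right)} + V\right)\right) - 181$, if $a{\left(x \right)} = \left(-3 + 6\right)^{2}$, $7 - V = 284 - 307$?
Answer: $1143$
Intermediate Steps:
$V = 30$ ($V = 7 - \left(284 - 307\right) = 7 - -23 = 7 + 23 = 30$)
$a{\left(x \right)} = 9$ ($a{\left(x \right)} = 3^{2} = 9$)
$\left(1285 + \left(a{\left(-37 \right)} + V\right)\right) - 181 = \left(1285 + \left(9 + 30\right)\right) - 181 = \left(1285 + 39\right) - 181 = 1324 - 181 = 1143$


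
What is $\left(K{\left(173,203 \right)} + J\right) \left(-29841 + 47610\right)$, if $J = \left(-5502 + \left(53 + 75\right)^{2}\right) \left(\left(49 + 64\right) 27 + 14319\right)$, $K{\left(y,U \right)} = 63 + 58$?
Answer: $3358704571509$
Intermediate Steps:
$K{\left(y,U \right)} = 121$
$J = 189020340$ ($J = \left(-5502 + 128^{2}\right) \left(113 \cdot 27 + 14319\right) = \left(-5502 + 16384\right) \left(3051 + 14319\right) = 10882 \cdot 17370 = 189020340$)
$\left(K{\left(173,203 \right)} + J\right) \left(-29841 + 47610\right) = \left(121 + 189020340\right) \left(-29841 + 47610\right) = 189020461 \cdot 17769 = 3358704571509$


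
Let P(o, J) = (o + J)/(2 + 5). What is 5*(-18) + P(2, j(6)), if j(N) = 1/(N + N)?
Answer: -7535/84 ≈ -89.702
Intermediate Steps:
j(N) = 1/(2*N)
P(o, J) = J/7 + o/7 (P(o, J) = (J + o)/7 = (J + o)*(⅐) = J/7 + o/7)
5*(-18) + P(2, j(6)) = 5*(-18) + (((½)/6)/7 + (⅐)*2) = -90 + (((½)*(⅙))/7 + 2/7) = -90 + ((⅐)*(1/12) + 2/7) = -90 + (1/84 + 2/7) = -90 + 25/84 = -7535/84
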